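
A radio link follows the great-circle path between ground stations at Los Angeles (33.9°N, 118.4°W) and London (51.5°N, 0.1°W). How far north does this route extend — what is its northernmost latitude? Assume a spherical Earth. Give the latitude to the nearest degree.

≈ 62°N

The great circle lies in the plane with unit normal n̂ = (p₁ × p₂)/|p₁ × p₂|.
Here n̂_z ≈ +0.464; the vertex latitude is φ_max = arccos|n̂_z| ≈ 62.4°.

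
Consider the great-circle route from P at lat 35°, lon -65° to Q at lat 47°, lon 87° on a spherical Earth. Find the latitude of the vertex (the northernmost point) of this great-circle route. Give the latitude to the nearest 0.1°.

The great circle lies in the plane with unit normal n̂ = (p₁ × p₂)/|p₁ × p₂|.
Here n̂_z ≈ +0.263; the vertex latitude is φ_max = arccos|n̂_z| ≈ 74.8°.
Check via Clairaut: cos φ_max = |cos φ₁| · sin C = cos(35.0°)·sin(18.7°) ≈ 0.263, again giving ≈ 74.8°.

≈ 74.8°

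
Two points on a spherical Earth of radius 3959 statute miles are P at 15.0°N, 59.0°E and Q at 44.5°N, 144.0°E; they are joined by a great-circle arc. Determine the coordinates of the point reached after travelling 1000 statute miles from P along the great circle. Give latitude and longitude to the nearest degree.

≈ 25°N, 71°E

Write both endpoints as unit vectors p₁, p₂ with components (cos φ cos λ, cos φ sin λ, sin φ).
The central angle between the endpoints is δ = arccos(p₁·p₂) ≈ 1.327 rad (76.0°). The total great-circle distance is δ·R ≈ 1.327 × 3959 ≈ 5253 mi, so the target fraction is f = 1000/5253 ≈ 0.190.
Interpolate at f ≈ 0.190 with slerp weights a = sin((1−f)δ)/sin δ ≈ 0.906, b = sin(fδ)/sin δ ≈ 0.258.
p = a·p₁ + b·p₂ ≈ (0.302, 0.858, 0.415); φ = arcsin(p_z) ≈ 24.52°, λ = atan2(p_y, p_x) ≈ 70.60°.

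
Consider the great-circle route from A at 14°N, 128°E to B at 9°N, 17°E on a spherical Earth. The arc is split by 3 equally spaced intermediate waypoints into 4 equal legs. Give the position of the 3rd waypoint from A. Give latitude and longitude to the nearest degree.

≈ 16°N, 44°E

Write both endpoints as unit vectors p₁, p₂ with components (cos φ cos λ, cos φ sin λ, sin φ).
The central angle between the endpoints is δ = arccos(p₁·p₂) ≈ 1.881 rad (107.8°).
Interpolate at f = 3/4 with slerp weights a = sin((1−f)δ)/sin δ ≈ 0.476, b = sin(fδ)/sin δ ≈ 1.037.
p = a·p₁ + b·p₂ ≈ (0.695, 0.663, 0.277); φ = arcsin(p_z) ≈ 16.10°, λ = atan2(p_y, p_x) ≈ 43.66°.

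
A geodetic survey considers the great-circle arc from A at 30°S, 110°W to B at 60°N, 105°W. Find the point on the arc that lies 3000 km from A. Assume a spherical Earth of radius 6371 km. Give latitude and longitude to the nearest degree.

≈ 3°S, 109°W

Write both endpoints as unit vectors p₁, p₂ with components (cos φ cos λ, cos φ sin λ, sin φ).
The central angle between the endpoints is δ = arccos(p₁·p₂) ≈ 1.572 rad (90.1°). The total great-circle distance is δ·R ≈ 1.572 × 6371 ≈ 10018 km, so the target fraction is f = 3000/10018 ≈ 0.299.
Interpolate at f ≈ 0.299 with slerp weights a = sin((1−f)δ)/sin δ ≈ 0.892, b = sin(fδ)/sin δ ≈ 0.454.
p = a·p₁ + b·p₂ ≈ (-0.323, -0.945, -0.053); φ = arcsin(p_z) ≈ -3.04°, λ = atan2(p_y, p_x) ≈ -108.87°.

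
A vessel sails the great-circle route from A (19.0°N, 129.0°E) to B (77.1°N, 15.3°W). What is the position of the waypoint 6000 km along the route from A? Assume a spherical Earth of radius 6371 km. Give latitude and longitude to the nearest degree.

Convert each endpoint to a unit vector on the sphere (x = cos φ cos λ, y = cos φ sin λ, z = sin φ).
The central angle between the endpoints is δ = arccos(p₁·p₂) ≈ 1.424 rad (81.6°). The total great-circle distance is δ·R ≈ 1.424 × 6371 ≈ 9074 km, so the target fraction is f = 6000/9074 ≈ 0.661.
Interpolate at f ≈ 0.661 with slerp weights a = sin((1−f)δ)/sin δ ≈ 0.469, b = sin(fδ)/sin δ ≈ 0.817.
p = a·p₁ + b·p₂ ≈ (-0.103, 0.297, 0.949); φ = arcsin(p_z) ≈ 71.70°, λ = atan2(p_y, p_x) ≈ 109.17°.

≈ (72°N, 109°E)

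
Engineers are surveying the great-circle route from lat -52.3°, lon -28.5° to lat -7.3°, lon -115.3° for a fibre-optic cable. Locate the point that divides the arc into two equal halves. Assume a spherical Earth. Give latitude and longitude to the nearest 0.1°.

From cos δ = sin φ₁ sin φ₂ + cos φ₁ cos φ₂ cos Δλ, the central angle is δ ≈ 1.436 rad (82.3°).
Interpolate at f = 1/2 with slerp weights a = sin((1−f)δ)/sin δ ≈ 0.664, b = sin(fδ)/sin δ ≈ 0.664.
p = a·p₁ + b·p₂ ≈ (0.075, -0.789, -0.610); φ = arcsin(p_z) ≈ -37.56°, λ = atan2(p_y, p_x) ≈ -84.54°.

≈ lat -37.6°, lon -84.5°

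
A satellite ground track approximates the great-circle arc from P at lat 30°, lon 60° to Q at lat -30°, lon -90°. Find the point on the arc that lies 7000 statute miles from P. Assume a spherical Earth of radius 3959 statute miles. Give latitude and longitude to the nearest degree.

Write both endpoints as unit vectors p₁, p₂ with components (cos φ cos λ, cos φ sin λ, sin φ).
The central angle between the endpoints is δ = arccos(p₁·p₂) ≈ 2.689 rad (154.1°). The total great-circle distance is δ·R ≈ 2.689 × 3959 ≈ 10648 mi, so the target fraction is f = 7000/10648 ≈ 0.657.
Interpolate at f ≈ 0.657 with slerp weights a = sin((1−f)δ)/sin δ ≈ 1.823, b = sin(fδ)/sin δ ≈ 2.245.
p = a·p₁ + b·p₂ ≈ (0.789, -0.577, -0.211); φ = arcsin(p_z) ≈ -12.17°, λ = atan2(p_y, p_x) ≈ -36.15°.

≈ lat -12°, lon -36°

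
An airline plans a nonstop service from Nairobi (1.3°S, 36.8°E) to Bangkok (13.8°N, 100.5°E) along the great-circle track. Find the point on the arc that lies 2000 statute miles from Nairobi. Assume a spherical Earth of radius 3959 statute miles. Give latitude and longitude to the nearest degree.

≈ 6°N, 65°E

The haversine formula gives a central angle δ ≈ 1.132 rad (64.9°) between the endpoints. The total great-circle distance is δ·R ≈ 1.132 × 3959 ≈ 4482 mi, so the target fraction is f = 2000/4482 ≈ 0.446.
Interpolate at f ≈ 0.446 with slerp weights a = sin((1−f)δ)/sin δ ≈ 0.648, b = sin(fδ)/sin δ ≈ 0.535.
p = a·p₁ + b·p₂ ≈ (0.424, 0.899, 0.113); φ = arcsin(p_z) ≈ 6.48°, λ = atan2(p_y, p_x) ≈ 64.73°.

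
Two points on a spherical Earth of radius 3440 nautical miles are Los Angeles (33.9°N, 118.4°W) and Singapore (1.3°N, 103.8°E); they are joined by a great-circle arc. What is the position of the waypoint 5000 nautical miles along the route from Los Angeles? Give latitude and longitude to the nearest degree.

Write both endpoints as unit vectors p₁, p₂ with components (cos φ cos λ, cos φ sin λ, sin φ).
The central angle between the endpoints is δ = arccos(p₁·p₂) ≈ 2.217 rad (127.0°). The total great-circle distance is δ·R ≈ 2.217 × 3440 ≈ 7626 nmi, so the target fraction is f = 5000/7626 ≈ 0.656.
Interpolate at f ≈ 0.656 with slerp weights a = sin((1−f)δ)/sin δ ≈ 0.866, b = sin(fδ)/sin δ ≈ 1.244.
p = a·p₁ + b·p₂ ≈ (-0.638, 0.575, 0.511); φ = arcsin(p_z) ≈ 30.74°, λ = atan2(p_y, p_x) ≈ 137.97°.

≈ 31°N, 138°E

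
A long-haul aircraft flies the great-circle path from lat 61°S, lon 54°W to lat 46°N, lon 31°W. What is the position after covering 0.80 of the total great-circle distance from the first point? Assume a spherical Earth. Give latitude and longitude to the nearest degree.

≈ lat 25°N, lon 36°W

Convert each endpoint to a unit vector on the sphere (x = cos φ cos λ, y = cos φ sin λ, z = sin φ).
The central angle between the endpoints is δ = arccos(p₁·p₂) ≈ 1.896 rad (108.6°).
Interpolate at f = 0.80 with slerp weights a = sin((1−f)δ)/sin δ ≈ 0.391, b = sin(fδ)/sin δ ≈ 1.054.
p = a·p₁ + b·p₂ ≈ (0.739, -0.530, 0.416); φ = arcsin(p_z) ≈ 24.60°, λ = atan2(p_y, p_x) ≈ -35.67°.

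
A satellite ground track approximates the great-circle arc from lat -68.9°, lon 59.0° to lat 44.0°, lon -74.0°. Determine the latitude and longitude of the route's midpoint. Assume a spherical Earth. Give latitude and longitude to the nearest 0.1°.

The haversine formula gives a central angle δ ≈ 2.540 rad (145.6°) between the endpoints.
Interpolate at f = 1/2 with slerp weights a = sin((1−f)δ)/sin δ ≈ 1.689, b = sin(fδ)/sin δ ≈ 1.689.
p = a·p₁ + b·p₂ ≈ (0.648, -0.647, -0.402); φ = arcsin(p_z) ≈ -23.73°, λ = atan2(p_y, p_x) ≈ -44.94°.

≈ lat -23.7°, lon -44.9°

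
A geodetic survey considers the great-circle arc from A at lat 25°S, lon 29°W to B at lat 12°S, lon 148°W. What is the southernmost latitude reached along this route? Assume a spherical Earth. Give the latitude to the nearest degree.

The great circle lies in the plane with unit normal n̂ = (p₁ × p₂)/|p₁ × p₂|.
Here n̂_z ≈ -0.825; the vertex latitude is φ_max = arccos|n̂_z| ≈ 34.4°.
Check via Clairaut: cos φ_max = |cos φ₁| · sin C = cos(25.0°)·sin(114.4°) ≈ 0.825, again giving ≈ 34.4°.

≈ 34°S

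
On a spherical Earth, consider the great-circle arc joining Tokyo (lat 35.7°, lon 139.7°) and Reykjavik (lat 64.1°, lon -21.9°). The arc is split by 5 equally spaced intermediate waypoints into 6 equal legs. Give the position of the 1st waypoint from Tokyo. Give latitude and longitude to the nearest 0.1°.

The haversine formula gives a central angle δ ≈ 1.381 rad (79.1°) between the endpoints.
Interpolate at f = 1/6 with slerp weights a = sin((1−f)δ)/sin δ ≈ 0.930, b = sin(fδ)/sin δ ≈ 0.232.
p = a·p₁ + b·p₂ ≈ (-0.482, 0.451, 0.752); φ = arcsin(p_z) ≈ 48.73°, λ = atan2(p_y, p_x) ≈ 136.92°.

≈ lat 48.7°, lon 136.9°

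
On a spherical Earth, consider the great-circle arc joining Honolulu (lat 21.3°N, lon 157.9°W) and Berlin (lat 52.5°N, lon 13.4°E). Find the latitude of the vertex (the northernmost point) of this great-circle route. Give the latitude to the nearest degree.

The great circle lies in the plane with unit normal n̂ = (p₁ × p₂)/|p₁ × p₂|.
Here n̂_z ≈ +0.089; the vertex latitude is φ_max = arccos|n̂_z| ≈ 84.9°.

≈ 85°N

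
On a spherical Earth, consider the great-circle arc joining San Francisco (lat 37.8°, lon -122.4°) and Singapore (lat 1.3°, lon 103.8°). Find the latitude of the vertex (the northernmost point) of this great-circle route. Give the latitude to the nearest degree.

≈ 48°

The great circle lies in the plane with unit normal n̂ = (p₁ × p₂)/|p₁ × p₂|.
Here n̂_z ≈ -0.674; the vertex latitude is φ_max = arccos|n̂_z| ≈ 47.6°.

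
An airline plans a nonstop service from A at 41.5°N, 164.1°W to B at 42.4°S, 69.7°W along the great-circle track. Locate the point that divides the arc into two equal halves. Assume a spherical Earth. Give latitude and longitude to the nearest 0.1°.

≈ 0.7°S, 117.3°W

The haversine formula gives a central angle δ ≈ 2.082 rad (119.3°) between the endpoints.
Interpolate at f = 1/2 with slerp weights a = sin((1−f)δ)/sin δ ≈ 0.989, b = sin(fδ)/sin δ ≈ 0.989.
p = a·p₁ + b·p₂ ≈ (-0.459, -0.888, -0.012); φ = arcsin(p_z) ≈ -0.66°, λ = atan2(p_y, p_x) ≈ -117.34°.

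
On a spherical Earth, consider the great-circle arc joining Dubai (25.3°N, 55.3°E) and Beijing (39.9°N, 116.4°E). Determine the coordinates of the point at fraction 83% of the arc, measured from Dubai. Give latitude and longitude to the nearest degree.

≈ 40°N, 105°E

Write both endpoints as unit vectors p₁, p₂ with components (cos φ cos λ, cos φ sin λ, sin φ).
The central angle between the endpoints is δ = arccos(p₁·p₂) ≈ 0.916 rad (52.5°).
Interpolate at f = 0.83 with slerp weights a = sin((1−f)δ)/sin δ ≈ 0.196, b = sin(fδ)/sin δ ≈ 0.869.
p = a·p₁ + b·p₂ ≈ (-0.196, 0.742, 0.641); φ = arcsin(p_z) ≈ 39.85°, λ = atan2(p_y, p_x) ≈ 104.77°.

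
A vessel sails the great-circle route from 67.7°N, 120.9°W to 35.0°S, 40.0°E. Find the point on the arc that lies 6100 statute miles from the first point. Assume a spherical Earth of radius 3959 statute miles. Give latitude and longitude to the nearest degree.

Write both endpoints as unit vectors p₁, p₂ with components (cos φ cos λ, cos φ sin λ, sin φ).
The central angle between the endpoints is δ = arccos(p₁·p₂) ≈ 2.540 rad (145.5°). The total great-circle distance is δ·R ≈ 2.540 × 3959 ≈ 10056 mi, so the target fraction is f = 6100/10056 ≈ 0.607.
Interpolate at f ≈ 0.607 with slerp weights a = sin((1−f)δ)/sin δ ≈ 1.486, b = sin(fδ)/sin δ ≈ 1.766.
p = a·p₁ + b·p₂ ≈ (0.819, 0.446, 0.362); φ = arcsin(p_z) ≈ 21.21°, λ = atan2(p_y, p_x) ≈ 28.59°.

≈ 21°N, 29°E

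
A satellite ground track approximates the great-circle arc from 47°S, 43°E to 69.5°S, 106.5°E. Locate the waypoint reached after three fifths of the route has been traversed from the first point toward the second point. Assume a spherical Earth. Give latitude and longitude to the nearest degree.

≈ 64°S, 70°E

Write both endpoints as unit vectors p₁, p₂ with components (cos φ cos λ, cos φ sin λ, sin φ).
The central angle between the endpoints is δ = arccos(p₁·p₂) ≈ 0.657 rad (37.7°).
Interpolate at f = 3/5 with slerp weights a = sin((1−f)δ)/sin δ ≈ 0.425, b = sin(fδ)/sin δ ≈ 0.629.
p = a·p₁ + b·p₂ ≈ (0.150, 0.409, -0.900); φ = arcsin(p_z) ≈ -64.18°, λ = atan2(p_y, p_x) ≈ 69.91°.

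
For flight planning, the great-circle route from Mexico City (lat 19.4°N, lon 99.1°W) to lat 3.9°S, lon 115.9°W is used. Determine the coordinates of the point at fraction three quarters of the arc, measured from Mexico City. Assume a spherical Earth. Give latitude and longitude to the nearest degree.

Write both endpoints as unit vectors p₁, p₂ with components (cos φ cos λ, cos φ sin λ, sin φ).
The central angle between the endpoints is δ = arccos(p₁·p₂) ≈ 0.499 rad (28.6°).
Interpolate at f = 3/4 with slerp weights a = sin((1−f)δ)/sin δ ≈ 0.260, b = sin(fδ)/sin δ ≈ 0.764.
p = a·p₁ + b·p₂ ≈ (-0.372, -0.928, 0.034); φ = arcsin(p_z) ≈ 1.97°, λ = atan2(p_y, p_x) ≈ -111.83°.

≈ lat 2°N, lon 112°W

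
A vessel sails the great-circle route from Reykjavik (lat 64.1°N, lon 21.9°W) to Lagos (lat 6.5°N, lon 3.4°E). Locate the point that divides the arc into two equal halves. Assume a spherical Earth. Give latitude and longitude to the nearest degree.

≈ lat 36°N, lon 4°W

Convert each endpoint to a unit vector on the sphere (x = cos φ cos λ, y = cos φ sin λ, z = sin φ).
The central angle between the endpoints is δ = arccos(p₁·p₂) ≈ 1.054 rad (60.4°).
Interpolate at f = 1/2 with slerp weights a = sin((1−f)δ)/sin δ ≈ 0.578, b = sin(fδ)/sin δ ≈ 0.578.
p = a·p₁ + b·p₂ ≈ (0.808, -0.060, 0.586); φ = arcsin(p_z) ≈ 35.86°, λ = atan2(p_y, p_x) ≈ -4.26°.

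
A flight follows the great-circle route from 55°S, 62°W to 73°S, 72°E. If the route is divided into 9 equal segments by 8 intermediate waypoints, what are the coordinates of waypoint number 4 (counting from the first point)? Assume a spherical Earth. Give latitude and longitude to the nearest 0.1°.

The haversine formula gives a central angle δ ≈ 0.841 rad (48.2°) between the endpoints.
Interpolate at f = 4/9 with slerp weights a = sin((1−f)δ)/sin δ ≈ 0.604, b = sin(fδ)/sin δ ≈ 0.490.
p = a·p₁ + b·p₂ ≈ (0.207, -0.170, -0.963); φ = arcsin(p_z) ≈ -74.47°, λ = atan2(p_y, p_x) ≈ -39.37°.

≈ 74.5°S, 39.4°W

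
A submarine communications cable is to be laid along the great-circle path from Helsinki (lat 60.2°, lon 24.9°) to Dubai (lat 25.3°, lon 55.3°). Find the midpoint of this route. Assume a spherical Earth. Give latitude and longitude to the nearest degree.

The haversine formula gives a central angle δ ≈ 0.710 rad (40.7°) between the endpoints.
Interpolate at f = 1/2 with slerp weights a = sin((1−f)δ)/sin δ ≈ 0.533, b = sin(fδ)/sin δ ≈ 0.533.
p = a·p₁ + b·p₂ ≈ (0.515, 0.508, 0.691); φ = arcsin(p_z) ≈ 43.68°, λ = atan2(p_y, p_x) ≈ 44.61°.

≈ lat 44°, lon 45°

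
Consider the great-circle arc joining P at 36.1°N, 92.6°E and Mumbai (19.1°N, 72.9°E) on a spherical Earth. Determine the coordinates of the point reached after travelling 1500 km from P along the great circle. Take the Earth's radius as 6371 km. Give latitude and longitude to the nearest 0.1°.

≈ 27.0°N, 80.9°E

Write both endpoints as unit vectors p₁, p₂ with components (cos φ cos λ, cos φ sin λ, sin φ).
The central angle between the endpoints is δ = arccos(p₁·p₂) ≈ 0.424 rad (24.3°). The total great-circle distance is δ·R ≈ 0.424 × 6371 ≈ 2699 km, so the target fraction is f = 1500/2699 ≈ 0.556.
Interpolate at f ≈ 0.556 with slerp weights a = sin((1−f)δ)/sin δ ≈ 0.455, b = sin(fδ)/sin δ ≈ 0.568.
p = a·p₁ + b·p₂ ≈ (0.141, 0.880, 0.454); φ = arcsin(p_z) ≈ 26.99°, λ = atan2(p_y, p_x) ≈ 80.90°.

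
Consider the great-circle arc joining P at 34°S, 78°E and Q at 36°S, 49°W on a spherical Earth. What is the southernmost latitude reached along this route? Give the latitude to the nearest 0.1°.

The great circle lies in the plane with unit normal n̂ = (p₁ × p₂)/|p₁ × p₂|.
Here n̂_z ≈ -0.537; the vertex latitude is φ_max = arccos|n̂_z| ≈ 57.5°.
Check via Clairaut: cos φ_max = |cos φ₁| · sin C = cos(34.0°)·sin(139.6°) ≈ 0.537, again giving ≈ 57.5°.

≈ 57.5°S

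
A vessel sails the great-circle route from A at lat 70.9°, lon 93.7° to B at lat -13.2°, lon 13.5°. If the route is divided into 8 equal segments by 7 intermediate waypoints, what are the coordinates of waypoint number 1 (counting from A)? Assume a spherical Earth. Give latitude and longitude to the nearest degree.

≈ lat 65°, lon 64°

Write both endpoints as unit vectors p₁, p₂ with components (cos φ cos λ, cos φ sin λ, sin φ).
The central angle between the endpoints is δ = arccos(p₁·p₂) ≈ 1.733 rad (99.3°).
Interpolate at f = 1/8 with slerp weights a = sin((1−f)δ)/sin δ ≈ 1.012, b = sin(fδ)/sin δ ≈ 0.218.
p = a·p₁ + b·p₂ ≈ (0.185, 0.380, 0.906); φ = arcsin(p_z) ≈ 65.01°, λ = atan2(p_y, p_x) ≈ 64.06°.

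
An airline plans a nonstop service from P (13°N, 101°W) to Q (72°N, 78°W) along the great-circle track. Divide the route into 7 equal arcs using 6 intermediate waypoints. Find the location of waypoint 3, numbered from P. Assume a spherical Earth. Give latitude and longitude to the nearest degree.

Convert each endpoint to a unit vector on the sphere (x = cos φ cos λ, y = cos φ sin λ, z = sin φ).
The central angle between the endpoints is δ = arccos(p₁·p₂) ≈ 1.057 rad (60.6°).
Interpolate at f = 3/7 with slerp weights a = sin((1−f)δ)/sin δ ≈ 0.652, b = sin(fδ)/sin δ ≈ 0.503.
p = a·p₁ + b·p₂ ≈ (-0.089, -0.776, 0.625); φ = arcsin(p_z) ≈ 38.66°, λ = atan2(p_y, p_x) ≈ -96.54°.

≈ (39°N, 97°W)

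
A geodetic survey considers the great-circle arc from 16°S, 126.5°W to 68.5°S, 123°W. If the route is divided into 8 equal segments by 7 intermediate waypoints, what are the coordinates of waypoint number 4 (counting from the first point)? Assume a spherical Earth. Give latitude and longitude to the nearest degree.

≈ 42°S, 126°W

The haversine formula gives a central angle δ ≈ 0.917 rad (52.5°) between the endpoints.
Interpolate at f = 4/8 with slerp weights a = sin((1−f)δ)/sin δ ≈ 0.558, b = sin(fδ)/sin δ ≈ 0.558.
p = a·p₁ + b·p₂ ≈ (-0.430, -0.602, -0.673); φ = arcsin(p_z) ≈ -42.26°, λ = atan2(p_y, p_x) ≈ -125.53°.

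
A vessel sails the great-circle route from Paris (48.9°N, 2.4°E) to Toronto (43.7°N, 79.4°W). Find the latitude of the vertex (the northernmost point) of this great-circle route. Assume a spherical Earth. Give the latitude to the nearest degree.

The great circle lies in the plane with unit normal n̂ = (p₁ × p₂)/|p₁ × p₂|.
Here n̂_z ≈ -0.582; the vertex latitude is φ_max = arccos|n̂_z| ≈ 54.4°.

≈ 54°N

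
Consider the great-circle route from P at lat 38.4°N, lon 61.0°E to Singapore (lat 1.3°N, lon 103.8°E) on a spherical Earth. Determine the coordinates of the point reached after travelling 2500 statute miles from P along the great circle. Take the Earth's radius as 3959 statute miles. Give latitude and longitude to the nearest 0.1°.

The haversine formula gives a central angle δ ≈ 0.941 rad (53.9°) between the endpoints. The total great-circle distance is δ·R ≈ 0.941 × 3959 ≈ 3726 mi, so the target fraction is f = 2500/3726 ≈ 0.671.
Interpolate at f ≈ 0.671 with slerp weights a = sin((1−f)δ)/sin δ ≈ 0.377, b = sin(fδ)/sin δ ≈ 0.730.
p = a·p₁ + b·p₂ ≈ (-0.031, 0.968, 0.251); φ = arcsin(p_z) ≈ 14.52°, λ = atan2(p_y, p_x) ≈ 91.83°.

≈ lat 14.5°N, lon 91.8°E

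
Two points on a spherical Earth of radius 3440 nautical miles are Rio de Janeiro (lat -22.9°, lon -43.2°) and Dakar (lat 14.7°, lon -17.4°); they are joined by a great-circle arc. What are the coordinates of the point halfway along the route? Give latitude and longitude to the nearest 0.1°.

From cos δ = sin φ₁ sin φ₂ + cos φ₁ cos φ₂ cos Δλ, the central angle is δ ≈ 0.791 rad (45.3°).
Interpolate at f = 1/2 with slerp weights a = sin((1−f)δ)/sin δ ≈ 0.542, b = sin(fδ)/sin δ ≈ 0.542.
p = a·p₁ + b·p₂ ≈ (0.864, -0.498, -0.073); φ = arcsin(p_z) ≈ -4.21°, λ = atan2(p_y, p_x) ≈ -29.98°.

≈ lat -4.2°, lon -30.0°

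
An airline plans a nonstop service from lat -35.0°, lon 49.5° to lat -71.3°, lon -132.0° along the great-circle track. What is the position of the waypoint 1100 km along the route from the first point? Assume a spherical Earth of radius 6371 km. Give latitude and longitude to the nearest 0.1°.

Write both endpoints as unit vectors p₁, p₂ with components (cos φ cos λ, cos φ sin λ, sin φ).
The central angle between the endpoints is δ = arccos(p₁·p₂) ≈ 1.286 rad (73.7°). The total great-circle distance is δ·R ≈ 1.286 × 6371 ≈ 8194 km, so the target fraction is f = 1100/8194 ≈ 0.134.
Interpolate at f ≈ 0.134 with slerp weights a = sin((1−f)δ)/sin δ ≈ 0.935, b = sin(fδ)/sin δ ≈ 0.179.
p = a·p₁ + b·p₂ ≈ (0.459, 0.540, -0.706); φ = arcsin(p_z) ≈ -44.89°, λ = atan2(p_y, p_x) ≈ 49.62°.

≈ lat -44.9°, lon 49.6°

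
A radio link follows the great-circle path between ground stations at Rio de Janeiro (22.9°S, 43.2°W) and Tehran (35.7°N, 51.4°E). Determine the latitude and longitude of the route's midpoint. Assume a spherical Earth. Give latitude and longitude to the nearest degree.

≈ (9°N, 0°E)

The haversine formula gives a central angle δ ≈ 1.862 rad (106.7°) between the endpoints.
Interpolate at f = 1/2 with slerp weights a = sin((1−f)δ)/sin δ ≈ 0.837, b = sin(fδ)/sin δ ≈ 0.837.
p = a·p₁ + b·p₂ ≈ (0.987, 0.003, 0.163); φ = arcsin(p_z) ≈ 9.37°, λ = atan2(p_y, p_x) ≈ 0.20°.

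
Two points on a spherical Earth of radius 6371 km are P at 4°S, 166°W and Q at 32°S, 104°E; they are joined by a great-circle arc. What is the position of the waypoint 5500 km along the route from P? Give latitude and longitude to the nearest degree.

≈ 27°S, 148°E

Write both endpoints as unit vectors p₁, p₂ with components (cos φ cos λ, cos φ sin λ, sin φ).
The central angle between the endpoints is δ = arccos(p₁·p₂) ≈ 1.534 rad (87.9°). The total great-circle distance is δ·R ≈ 1.534 × 6371 ≈ 9772 km, so the target fraction is f = 5500/9772 ≈ 0.563.
Interpolate at f ≈ 0.563 with slerp weights a = sin((1−f)δ)/sin δ ≈ 0.622, b = sin(fδ)/sin δ ≈ 0.761.
p = a·p₁ + b·p₂ ≈ (-0.758, 0.476, -0.446); φ = arcsin(p_z) ≈ -26.51°, λ = atan2(p_y, p_x) ≈ 147.88°.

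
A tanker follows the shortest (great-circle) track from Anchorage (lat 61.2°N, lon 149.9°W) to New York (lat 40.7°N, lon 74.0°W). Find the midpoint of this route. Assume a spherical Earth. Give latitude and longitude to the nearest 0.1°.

≈ lat 57.0°N, lon 102.1°W

From cos δ = sin φ₁ sin φ₂ + cos φ₁ cos φ₂ cos Δλ, the central angle is δ ≈ 0.849 rad (48.7°).
Interpolate at f = 1/2 with slerp weights a = sin((1−f)δ)/sin δ ≈ 0.549, b = sin(fδ)/sin δ ≈ 0.549.
p = a·p₁ + b·p₂ ≈ (-0.114, -0.532, 0.839); φ = arcsin(p_z) ≈ 57.00°, λ = atan2(p_y, p_x) ≈ -102.09°.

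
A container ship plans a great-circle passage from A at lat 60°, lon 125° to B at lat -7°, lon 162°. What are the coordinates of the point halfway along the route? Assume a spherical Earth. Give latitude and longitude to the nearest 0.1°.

≈ lat 27.6°, lon 149.8°

The haversine formula gives a central angle δ ≈ 1.276 rad (73.1°) between the endpoints.
Interpolate at f = 1/2 with slerp weights a = sin((1−f)δ)/sin δ ≈ 0.622, b = sin(fδ)/sin δ ≈ 0.622.
p = a·p₁ + b·p₂ ≈ (-0.766, 0.446, 0.463); φ = arcsin(p_z) ≈ 27.59°, λ = atan2(p_y, p_x) ≈ 149.80°.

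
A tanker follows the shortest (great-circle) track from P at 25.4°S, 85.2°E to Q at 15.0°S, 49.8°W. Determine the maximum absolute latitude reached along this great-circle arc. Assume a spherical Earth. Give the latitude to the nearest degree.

≈ 44°S

The great circle lies in the plane with unit normal n̂ = (p₁ × p₂)/|p₁ × p₂|.
Here n̂_z ≈ -0.715; the vertex latitude is φ_max = arccos|n̂_z| ≈ 44.3°.
Check via Clairaut: cos φ_max = |cos φ₁| · sin C = cos(25.4°)·sin(127.6°) ≈ 0.715, again giving ≈ 44.3°.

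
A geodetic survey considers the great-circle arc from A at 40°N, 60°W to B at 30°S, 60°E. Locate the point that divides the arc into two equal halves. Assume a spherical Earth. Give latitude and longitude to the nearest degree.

From cos δ = sin φ₁ sin φ₂ + cos φ₁ cos φ₂ cos Δλ, the central angle is δ ≈ 2.282 rad (130.8°).
Interpolate at f = 1/2 with slerp weights a = sin((1−f)δ)/sin δ ≈ 1.201, b = sin(fδ)/sin δ ≈ 1.201.
p = a·p₁ + b·p₂ ≈ (0.980, 0.104, 0.171); φ = arcsin(p_z) ≈ 9.87°, λ = atan2(p_y, p_x) ≈ 6.06°.

≈ 10°N, 6°E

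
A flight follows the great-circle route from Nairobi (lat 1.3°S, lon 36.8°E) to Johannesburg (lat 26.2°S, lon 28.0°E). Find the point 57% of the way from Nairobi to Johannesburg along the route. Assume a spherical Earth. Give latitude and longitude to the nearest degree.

The haversine formula gives a central angle δ ≈ 0.459 rad (26.3°) between the endpoints.
Interpolate at f = 0.57 with slerp weights a = sin((1−f)δ)/sin δ ≈ 0.443, b = sin(fδ)/sin δ ≈ 0.584.
p = a·p₁ + b·p₂ ≈ (0.817, 0.511, -0.268); φ = arcsin(p_z) ≈ -15.53°, λ = atan2(p_y, p_x) ≈ 32.03°.

≈ lat 16°S, lon 32°E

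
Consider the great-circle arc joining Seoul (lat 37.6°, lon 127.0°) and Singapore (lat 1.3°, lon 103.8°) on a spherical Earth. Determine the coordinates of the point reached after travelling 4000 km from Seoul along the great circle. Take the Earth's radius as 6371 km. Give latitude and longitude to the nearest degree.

≈ lat 7°, lon 107°

Write both endpoints as unit vectors p₁, p₂ with components (cos φ cos λ, cos φ sin λ, sin φ).
The central angle between the endpoints is δ = arccos(p₁·p₂) ≈ 0.735 rad (42.1°). The total great-circle distance is δ·R ≈ 0.735 × 6371 ≈ 4682 km, so the target fraction is f = 4000/4682 ≈ 0.854.
Interpolate at f ≈ 0.854 with slerp weights a = sin((1−f)δ)/sin δ ≈ 0.159, b = sin(fδ)/sin δ ≈ 0.876.
p = a·p₁ + b·p₂ ≈ (-0.285, 0.951, 0.117); φ = arcsin(p_z) ≈ 6.73°, λ = atan2(p_y, p_x) ≈ 106.67°.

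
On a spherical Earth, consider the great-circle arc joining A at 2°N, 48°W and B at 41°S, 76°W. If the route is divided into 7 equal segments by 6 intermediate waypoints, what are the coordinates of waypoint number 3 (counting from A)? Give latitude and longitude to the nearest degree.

Convert each endpoint to a unit vector on the sphere (x = cos φ cos λ, y = cos φ sin λ, z = sin φ).
The central angle between the endpoints is δ = arccos(p₁·p₂) ≈ 0.872 rad (50.0°).
Interpolate at f = 3/7 with slerp weights a = sin((1−f)δ)/sin δ ≈ 0.624, b = sin(fδ)/sin δ ≈ 0.477.
p = a·p₁ + b·p₂ ≈ (0.505, -0.813, -0.291); φ = arcsin(p_z) ≈ -16.92°, λ = atan2(p_y, p_x) ≈ -58.17°.

≈ 17°S, 58°W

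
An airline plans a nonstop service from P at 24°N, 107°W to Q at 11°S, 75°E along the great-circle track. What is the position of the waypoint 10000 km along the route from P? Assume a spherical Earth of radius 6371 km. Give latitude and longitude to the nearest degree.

≈ 65°N, 94°E

Write both endpoints as unit vectors p₁, p₂ with components (cos φ cos λ, cos φ sin λ, sin φ).
The central angle between the endpoints is δ = arccos(p₁·p₂) ≈ 2.912 rad (166.9°). The total great-circle distance is δ·R ≈ 2.912 × 6371 ≈ 18554 km, so the target fraction is f = 10000/18554 ≈ 0.539.
Interpolate at f ≈ 0.539 with slerp weights a = sin((1−f)δ)/sin δ ≈ 4.285, b = sin(fδ)/sin δ ≈ 4.399.
p = a·p₁ + b·p₂ ≈ (-0.027, 0.428, 0.904); φ = arcsin(p_z) ≈ 64.63°, λ = atan2(p_y, p_x) ≈ 93.60°.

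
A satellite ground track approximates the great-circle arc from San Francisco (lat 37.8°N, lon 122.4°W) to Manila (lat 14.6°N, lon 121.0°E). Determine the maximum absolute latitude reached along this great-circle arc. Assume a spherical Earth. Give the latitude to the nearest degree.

≈ 46°N

The great circle lies in the plane with unit normal n̂ = (p₁ × p₂)/|p₁ × p₂|.
Here n̂_z ≈ -0.696; the vertex latitude is φ_max = arccos|n̂_z| ≈ 45.9°.
Check via Clairaut: cos φ_max = |cos φ₁| · sin C = cos(37.8°)·sin(61.8°) ≈ 0.696, again giving ≈ 45.9°.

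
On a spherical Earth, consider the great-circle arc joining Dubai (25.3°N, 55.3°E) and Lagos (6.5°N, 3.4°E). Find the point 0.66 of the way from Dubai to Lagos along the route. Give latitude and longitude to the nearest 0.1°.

From cos δ = sin φ₁ sin φ₂ + cos φ₁ cos φ₂ cos Δλ, the central angle is δ ≈ 0.924 rad (52.9°).
Interpolate at f = 0.66 with slerp weights a = sin((1−f)δ)/sin δ ≈ 0.387, b = sin(fδ)/sin δ ≈ 0.718.
p = a·p₁ + b·p₂ ≈ (0.911, 0.330, 0.247); φ = arcsin(p_z) ≈ 14.28°, λ = atan2(p_y, p_x) ≈ 19.92°.

≈ 14.3°N, 19.9°E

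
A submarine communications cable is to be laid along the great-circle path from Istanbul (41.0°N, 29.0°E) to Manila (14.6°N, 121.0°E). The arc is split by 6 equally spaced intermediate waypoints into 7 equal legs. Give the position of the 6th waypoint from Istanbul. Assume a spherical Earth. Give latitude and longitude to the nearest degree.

≈ 22°N, 111°E

Write both endpoints as unit vectors p₁, p₂ with components (cos φ cos λ, cos φ sin λ, sin φ).
The central angle between the endpoints is δ = arccos(p₁·p₂) ≈ 1.430 rad (82.0°).
Interpolate at f = 6/7 with slerp weights a = sin((1−f)δ)/sin δ ≈ 0.205, b = sin(fδ)/sin δ ≈ 0.951.
p = a·p₁ + b·p₂ ≈ (-0.338, 0.863, 0.374); φ = arcsin(p_z) ≈ 21.97°, λ = atan2(p_y, p_x) ≈ 111.41°.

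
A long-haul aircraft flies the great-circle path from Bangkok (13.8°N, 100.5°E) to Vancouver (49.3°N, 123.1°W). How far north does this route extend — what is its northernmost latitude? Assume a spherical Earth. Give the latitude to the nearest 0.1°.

≈ 63.0°N

The great circle lies in the plane with unit normal n̂ = (p₁ × p₂)/|p₁ × p₂|.
Here n̂_z ≈ +0.455; the vertex latitude is φ_max = arccos|n̂_z| ≈ 63.0°.
Check via Clairaut: cos φ_max = |cos φ₁| · sin C = cos(13.8°)·sin(27.9°) ≈ 0.455, again giving ≈ 63.0°.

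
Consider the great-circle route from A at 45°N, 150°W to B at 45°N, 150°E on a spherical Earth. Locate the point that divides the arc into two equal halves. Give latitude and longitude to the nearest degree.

≈ 49°N, 180°E

Convert each endpoint to a unit vector on the sphere (x = cos φ cos λ, y = cos φ sin λ, z = sin φ).
The central angle between the endpoints is δ = arccos(p₁·p₂) ≈ 0.723 rad (41.4°).
Interpolate at f = 1/2 with slerp weights a = sin((1−f)δ)/sin δ ≈ 0.535, b = sin(fδ)/sin δ ≈ 0.535.
p = a·p₁ + b·p₂ ≈ (-0.655, 0.000, 0.756); φ = arcsin(p_z) ≈ 49.11°, λ = atan2(p_y, p_x) ≈ 180.00°.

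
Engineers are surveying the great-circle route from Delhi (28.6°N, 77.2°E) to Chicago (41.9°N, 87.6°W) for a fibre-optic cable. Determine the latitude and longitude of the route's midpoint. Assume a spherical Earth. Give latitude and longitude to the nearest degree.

≈ 78°N, 26°E

Convert each endpoint to a unit vector on the sphere (x = cos φ cos λ, y = cos φ sin λ, z = sin φ).
The central angle between the endpoints is δ = arccos(p₁·p₂) ≈ 1.887 rad (108.1°).
Interpolate at f = 1/2 with slerp weights a = sin((1−f)δ)/sin δ ≈ 0.852, b = sin(fδ)/sin δ ≈ 0.852.
p = a·p₁ + b·p₂ ≈ (0.192, 0.096, 0.977); φ = arcsin(p_z) ≈ 77.60°, λ = atan2(p_y, p_x) ≈ 26.50°.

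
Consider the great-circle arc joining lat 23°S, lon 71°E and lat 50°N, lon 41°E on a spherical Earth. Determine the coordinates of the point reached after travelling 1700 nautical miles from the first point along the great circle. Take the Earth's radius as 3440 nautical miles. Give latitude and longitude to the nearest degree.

Convert each endpoint to a unit vector on the sphere (x = cos φ cos λ, y = cos φ sin λ, z = sin φ).
The central angle between the endpoints is δ = arccos(p₁·p₂) ≈ 1.356 rad (77.7°). The total great-circle distance is δ·R ≈ 1.356 × 3440 ≈ 4665 nmi, so the target fraction is f = 1700/4665 ≈ 0.364.
Interpolate at f ≈ 0.364 with slerp weights a = sin((1−f)δ)/sin δ ≈ 0.777, b = sin(fδ)/sin δ ≈ 0.485.
p = a·p₁ + b·p₂ ≈ (0.468, 0.881, 0.068); φ = arcsin(p_z) ≈ 3.92°, λ = atan2(p_y, p_x) ≈ 62.00°.

≈ lat 4°N, lon 62°E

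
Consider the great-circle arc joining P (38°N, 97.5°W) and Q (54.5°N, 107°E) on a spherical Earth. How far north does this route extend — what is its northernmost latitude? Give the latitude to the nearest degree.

The great circle lies in the plane with unit normal n̂ = (p₁ × p₂)/|p₁ × p₂|.
Here n̂_z ≈ -0.190; the vertex latitude is φ_max = arccos|n̂_z| ≈ 79.0°.
Check via Clairaut: cos φ_max = |cos φ₁| · sin C = cos(38.0°)·sin(14.0°) ≈ 0.190, again giving ≈ 79.0°.

≈ 79°N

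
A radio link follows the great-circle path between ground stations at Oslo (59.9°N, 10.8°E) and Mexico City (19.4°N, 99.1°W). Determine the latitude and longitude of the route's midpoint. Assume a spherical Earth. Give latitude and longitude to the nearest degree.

≈ 53°N, 68°W

Convert each endpoint to a unit vector on the sphere (x = cos φ cos λ, y = cos φ sin λ, z = sin φ).
The central angle between the endpoints is δ = arccos(p₁·p₂) ≈ 1.444 rad (82.7°).
Interpolate at f = 1/2 with slerp weights a = sin((1−f)δ)/sin δ ≈ 0.666, b = sin(fδ)/sin δ ≈ 0.666.
p = a·p₁ + b·p₂ ≈ (0.229, -0.558, 0.798); φ = arcsin(p_z) ≈ 52.91°, λ = atan2(p_y, p_x) ≈ -67.70°.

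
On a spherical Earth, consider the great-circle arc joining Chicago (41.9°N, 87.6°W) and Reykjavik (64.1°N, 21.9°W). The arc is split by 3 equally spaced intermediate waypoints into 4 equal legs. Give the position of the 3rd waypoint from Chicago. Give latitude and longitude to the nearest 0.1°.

Convert each endpoint to a unit vector on the sphere (x = cos φ cos λ, y = cos φ sin λ, z = sin φ).
The central angle between the endpoints is δ = arccos(p₁·p₂) ≈ 0.746 rad (42.7°).
Interpolate at f = 3/4 with slerp weights a = sin((1−f)δ)/sin δ ≈ 0.273, b = sin(fδ)/sin δ ≈ 0.782.
p = a·p₁ + b·p₂ ≈ (0.325, -0.331, 0.886); φ = arcsin(p_z) ≈ 62.36°, λ = atan2(p_y, p_x) ≈ -45.45°.

≈ 62.4°N, 45.4°W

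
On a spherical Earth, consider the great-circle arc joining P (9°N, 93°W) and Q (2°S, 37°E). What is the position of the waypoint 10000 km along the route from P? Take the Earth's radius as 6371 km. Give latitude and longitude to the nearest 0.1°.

≈ (4.9°N, 2.3°W)

Convert each endpoint to a unit vector on the sphere (x = cos φ cos λ, y = cos φ sin λ, z = sin φ).
The central angle between the endpoints is δ = arccos(p₁·p₂) ≈ 2.265 rad (129.8°). The total great-circle distance is δ·R ≈ 2.265 × 6371 ≈ 14432 km, so the target fraction is f = 10000/14432 ≈ 0.693.
Interpolate at f ≈ 0.693 with slerp weights a = sin((1−f)δ)/sin δ ≈ 0.834, b = sin(fδ)/sin δ ≈ 1.301.
p = a·p₁ + b·p₂ ≈ (0.996, -0.040, 0.085); φ = arcsin(p_z) ≈ 4.88°, λ = atan2(p_y, p_x) ≈ -2.29°.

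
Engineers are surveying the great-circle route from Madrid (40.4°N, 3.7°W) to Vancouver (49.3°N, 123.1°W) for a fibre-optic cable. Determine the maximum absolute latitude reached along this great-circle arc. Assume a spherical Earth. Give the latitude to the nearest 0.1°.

≈ 63.5°N

The great circle lies in the plane with unit normal n̂ = (p₁ × p₂)/|p₁ × p₂|.
Here n̂_z ≈ -0.447; the vertex latitude is φ_max = arccos|n̂_z| ≈ 63.5°.
Check via Clairaut: cos φ_max = |cos φ₁| · sin C = cos(40.4°)·sin(35.9°) ≈ 0.447, again giving ≈ 63.5°.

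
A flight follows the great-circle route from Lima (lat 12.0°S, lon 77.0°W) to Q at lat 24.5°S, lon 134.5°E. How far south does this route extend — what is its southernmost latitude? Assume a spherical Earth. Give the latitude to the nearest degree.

The great circle lies in the plane with unit normal n̂ = (p₁ × p₂)/|p₁ × p₂|.
Here n̂_z ≈ -0.629; the vertex latitude is φ_max = arccos|n̂_z| ≈ 51.1°.
Check via Clairaut: cos φ_max = |cos φ₁| · sin C = cos(12.0°)·sin(140.0°) ≈ 0.629, again giving ≈ 51.1°.

≈ 51°S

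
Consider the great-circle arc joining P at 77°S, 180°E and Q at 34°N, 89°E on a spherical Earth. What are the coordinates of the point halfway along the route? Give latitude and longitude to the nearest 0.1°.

≈ 25.9°S, 104.2°E

The haversine formula gives a central angle δ ≈ 2.151 rad (123.2°) between the endpoints.
Interpolate at f = 1/2 with slerp weights a = sin((1−f)δ)/sin δ ≈ 1.052, b = sin(fδ)/sin δ ≈ 1.052.
p = a·p₁ + b·p₂ ≈ (-0.221, 0.872, -0.437); φ = arcsin(p_z) ≈ -25.89°, λ = atan2(p_y, p_x) ≈ 104.25°.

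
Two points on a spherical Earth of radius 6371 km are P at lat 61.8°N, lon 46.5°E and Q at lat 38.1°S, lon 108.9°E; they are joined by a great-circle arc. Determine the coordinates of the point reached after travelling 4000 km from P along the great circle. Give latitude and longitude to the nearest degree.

Write both endpoints as unit vectors p₁, p₂ with components (cos φ cos λ, cos φ sin λ, sin φ).
The central angle between the endpoints is δ = arccos(p₁·p₂) ≈ 1.951 rad (111.8°). The total great-circle distance is δ·R ≈ 1.951 × 6371 ≈ 12433 km, so the target fraction is f = 4000/12433 ≈ 0.322.
Interpolate at f ≈ 0.322 with slerp weights a = sin((1−f)δ)/sin δ ≈ 1.044, b = sin(fδ)/sin δ ≈ 0.633.
p = a·p₁ + b·p₂ ≈ (0.178, 0.829, 0.530); φ = arcsin(p_z) ≈ 32.01°, λ = atan2(p_y, p_x) ≈ 77.85°.

≈ lat 32°N, lon 78°E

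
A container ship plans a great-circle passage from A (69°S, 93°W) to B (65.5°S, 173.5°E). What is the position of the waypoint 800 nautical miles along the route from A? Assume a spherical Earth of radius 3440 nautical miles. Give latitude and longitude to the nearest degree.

Convert each endpoint to a unit vector on the sphere (x = cos φ cos λ, y = cos φ sin λ, z = sin φ).
The central angle between the endpoints is δ = arccos(p₁·p₂) ≈ 0.573 rad (32.8°). The total great-circle distance is δ·R ≈ 0.573 × 3440 ≈ 1970 nmi, so the target fraction is f = 800/1970 ≈ 0.406.
Interpolate at f ≈ 0.406 with slerp weights a = sin((1−f)δ)/sin δ ≈ 0.616, b = sin(fδ)/sin δ ≈ 0.425.
p = a·p₁ + b·p₂ ≈ (-0.187, -0.200, -0.962); φ = arcsin(p_z) ≈ -74.10°, λ = atan2(p_y, p_x) ≈ -132.99°.

≈ (74°S, 133°W)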